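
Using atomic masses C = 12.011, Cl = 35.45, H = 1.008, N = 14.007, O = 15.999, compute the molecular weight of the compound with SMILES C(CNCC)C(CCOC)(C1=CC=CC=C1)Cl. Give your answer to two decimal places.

Molecular formula: C14H22ClNO.
M = 14×12.011 + 1×35.45 + 22×1.008 + 1×14.007 + 1×15.999 = 255.79 g/mol.

255.79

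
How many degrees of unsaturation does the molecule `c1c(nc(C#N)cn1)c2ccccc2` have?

10

Molecular formula from the SMILES: C11H7N3.
DoU = (2C + 2 + N − H − X)/2 = (2·11 + 2 + 3 − 7 − 0)/2 = 20/2 = 10.
(Structurally: 2 ring(s) + 8 π bond(s) = 10.)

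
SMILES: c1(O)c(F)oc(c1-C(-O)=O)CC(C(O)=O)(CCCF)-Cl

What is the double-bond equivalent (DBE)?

Molecular formula from the SMILES: C11H11ClF2O6.
DoU = (2C + 2 + N − H − X)/2 = (2·11 + 2 + 0 − 11 − 3)/2 = 10/2 = 5.
(Structurally: 1 ring(s) + 4 π bond(s) = 5.)

5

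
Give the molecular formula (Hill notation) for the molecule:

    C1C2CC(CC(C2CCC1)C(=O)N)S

C11H19NOS

Heavy atoms from the SMILES: 11 C, 1 N, 1 O, 1 S.
Implicit hydrogens by atom environment:
  6 × C: 2 H each → 12
  4 × C: 1 H each → 4
  1 × C: no H
  1 × N: 2 H
  1 × O: no H
  1 × S: 1 H
  Total hydrogens = 19.
Molecular formula: C11H19NOS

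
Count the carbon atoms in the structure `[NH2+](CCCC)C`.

The symbol for carbon appears 5 times in the SMILES.

5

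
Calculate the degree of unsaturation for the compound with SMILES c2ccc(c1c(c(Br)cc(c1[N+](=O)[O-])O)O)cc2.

9

Molecular formula from the SMILES: C12H8BrNO4.
DoU = (2C + 2 + N − H − X)/2 = (2·12 + 2 + 1 − 8 − 1)/2 = 18/2 = 9.
(Structurally: 2 ring(s) + 7 π bond(s) = 9.)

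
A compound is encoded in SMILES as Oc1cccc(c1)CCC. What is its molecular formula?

C9H12O

Heavy atoms from the SMILES: 9 C, 1 O.
Implicit hydrogens by atom environment:
  4 × C (aromatic): 1 H each → 4
  2 × C: 2 H each → 4
  2 × C (aromatic): no H
  1 × C: 3 H
  1 × O: 1 H
  Total hydrogens = 12.
Molecular formula: C9H12O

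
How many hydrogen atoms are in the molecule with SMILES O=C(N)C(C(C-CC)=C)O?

13

Hydrogens are implicit in SMILES; fill each atom to its normal valence:
  3 × C: 2 H each → 6
  2 × C: no H
  1 × C: 3 H
  1 × C: 1 H
  1 × N: 2 H
  1 × O: 1 H
  1 × O: no H
  Total hydrogens = 13.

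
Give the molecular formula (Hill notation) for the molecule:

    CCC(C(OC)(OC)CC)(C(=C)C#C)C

C13H22O2

Heavy atoms from the SMILES: 13 C, 2 O.
Implicit hydrogens by atom environment:
  5 × C: 3 H each → 15
  4 × C: no H
  3 × C: 2 H each → 6
  2 × O: no H
  1 × C: 1 H
  Total hydrogens = 22.
Molecular formula: C13H22O2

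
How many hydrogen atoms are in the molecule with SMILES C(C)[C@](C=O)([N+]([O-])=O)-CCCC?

15

Hydrogens are implicit in SMILES; fill each atom to its normal valence:
  4 × C: 2 H each → 8
  2 × C: 3 H each → 6
  2 × O: no H
  1 × C: 1 H
  1 × C: no H
  1 × N (charge +1): no H
  1 × O (charge -1): no H
  Total hydrogens = 15.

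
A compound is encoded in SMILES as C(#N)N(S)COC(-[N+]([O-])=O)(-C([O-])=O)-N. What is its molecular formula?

C4H5N4O5S-

Heavy atoms from the SMILES: 4 C, 4 N, 5 O, 1 S.
Implicit hydrogens by atom environment:
  3 × C: no H
  3 × O: no H
  2 × N: no H
  2 × O (charge -1): no H
  1 × C: 2 H
  1 × N: 2 H
  1 × N (charge +1): no H
  1 × S: 1 H
  Total hydrogens = 5.
Net charge -1.
Molecular formula: C4H5N4O5S-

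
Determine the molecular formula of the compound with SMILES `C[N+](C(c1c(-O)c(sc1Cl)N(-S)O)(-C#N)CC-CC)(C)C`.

C13H21ClN3O2S2+

Heavy atoms from the SMILES: 13 C, 1 Cl, 3 N, 2 O, 2 S.
Implicit hydrogens by atom environment:
  4 × C: 3 H each → 12
  4 × C (aromatic): no H
  3 × C: 2 H each → 6
  2 × C: no H
  2 × N: no H
  2 × O: 1 H each → 2
  1 × Cl: no H
  1 × N (charge +1): no H
  1 × S: 1 H
  1 × S (aromatic): no H
  Total hydrogens = 21.
Net charge +1.
Molecular formula: C13H21ClN3O2S2+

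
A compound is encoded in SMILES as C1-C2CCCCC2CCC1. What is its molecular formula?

C10H18

Heavy atoms from the SMILES: 10 C.
Implicit hydrogens by atom environment:
  8 × C: 2 H each → 16
  2 × C: 1 H each → 2
  Total hydrogens = 18.
Molecular formula: C10H18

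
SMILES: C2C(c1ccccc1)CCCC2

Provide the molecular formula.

C12H16

Heavy atoms from the SMILES: 12 C.
Implicit hydrogens by atom environment:
  5 × C: 2 H each → 10
  5 × C (aromatic): 1 H each → 5
  1 × C: 1 H
  1 × C (aromatic): no H
  Total hydrogens = 16.
Molecular formula: C12H16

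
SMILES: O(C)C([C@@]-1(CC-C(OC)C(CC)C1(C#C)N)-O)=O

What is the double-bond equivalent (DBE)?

Molecular formula from the SMILES: C13H21NO4.
DoU = (2C + 2 + N − H − X)/2 = (2·13 + 2 + 1 − 21 − 0)/2 = 8/2 = 4.
(Structurally: 1 ring(s) + 3 π bond(s) = 4.)

4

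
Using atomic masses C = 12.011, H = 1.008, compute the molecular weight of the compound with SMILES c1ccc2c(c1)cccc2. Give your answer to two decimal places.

Molecular formula: C10H8.
M = 10×12.011 + 8×1.008 = 128.17 g/mol.

128.17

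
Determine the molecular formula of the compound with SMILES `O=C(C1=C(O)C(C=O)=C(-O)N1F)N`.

C6H5FN2O4

Heavy atoms from the SMILES: 6 C, 1 F, 2 N, 4 O.
Implicit hydrogens by atom environment:
  4 × C (aromatic): no H
  2 × O: 1 H each → 2
  2 × O: no H
  1 × C: 1 H
  1 × C: no H
  1 × F: no H
  1 × N: 2 H
  1 × N (aromatic): no H
  Total hydrogens = 5.
Molecular formula: C6H5FN2O4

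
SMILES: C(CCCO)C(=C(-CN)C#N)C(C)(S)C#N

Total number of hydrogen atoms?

Hydrogens are implicit in SMILES; fill each atom to its normal valence:
  5 × C: 2 H each → 10
  5 × C: no H
  2 × N: no H
  1 × C: 3 H
  1 × N: 2 H
  1 × O: 1 H
  1 × S: 1 H
  Total hydrogens = 17.

17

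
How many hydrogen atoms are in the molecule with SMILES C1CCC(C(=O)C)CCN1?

Hydrogens are implicit in SMILES; fill each atom to its normal valence:
  5 × C: 2 H each → 10
  1 × C: 3 H
  1 × C: 1 H
  1 × C: no H
  1 × N: 1 H
  1 × O: no H
  Total hydrogens = 15.

15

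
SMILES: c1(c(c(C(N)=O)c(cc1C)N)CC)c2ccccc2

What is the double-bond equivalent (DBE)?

Molecular formula from the SMILES: C16H18N2O.
DoU = (2C + 2 + N − H − X)/2 = (2·16 + 2 + 2 − 18 − 0)/2 = 18/2 = 9.
(Structurally: 2 ring(s) + 7 π bond(s) = 9.)

9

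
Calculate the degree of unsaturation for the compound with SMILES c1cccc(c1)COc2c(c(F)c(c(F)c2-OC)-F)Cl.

Molecular formula from the SMILES: C14H10ClF3O2.
DoU = (2C + 2 + N − H − X)/2 = (2·14 + 2 + 0 − 10 − 4)/2 = 16/2 = 8.
(Structurally: 2 ring(s) + 6 π bond(s) = 8.)

8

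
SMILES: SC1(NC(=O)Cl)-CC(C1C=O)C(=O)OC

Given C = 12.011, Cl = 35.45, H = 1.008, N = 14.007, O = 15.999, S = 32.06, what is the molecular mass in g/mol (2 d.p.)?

Molecular formula: C8H10ClNO4S.
M = 8×12.011 + 1×35.45 + 10×1.008 + 1×14.007 + 4×15.999 + 1×32.06 = 251.68 g/mol.

251.68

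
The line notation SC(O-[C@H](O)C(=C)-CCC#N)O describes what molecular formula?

C7H11NO3S

Heavy atoms from the SMILES: 7 C, 1 N, 3 O, 1 S.
Implicit hydrogens by atom environment:
  3 × C: 2 H each → 6
  2 × C: 1 H each → 2
  2 × C: no H
  2 × O: 1 H each → 2
  1 × N: no H
  1 × O: no H
  1 × S: 1 H
  Total hydrogens = 11.
Molecular formula: C7H11NO3S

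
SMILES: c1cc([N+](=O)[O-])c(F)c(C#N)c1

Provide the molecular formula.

Heavy atoms from the SMILES: 7 C, 1 F, 2 N, 2 O.
Implicit hydrogens by atom environment:
  3 × C (aromatic): 1 H each → 3
  3 × C (aromatic): no H
  1 × C: no H
  1 × F: no H
  1 × N: no H
  1 × N (charge +1): no H
  1 × O: no H
  1 × O (charge -1): no H
  Total hydrogens = 3.
Molecular formula: C7H3FN2O2

C7H3FN2O2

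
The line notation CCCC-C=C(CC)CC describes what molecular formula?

Heavy atoms from the SMILES: 10 C.
Implicit hydrogens by atom environment:
  5 × C: 2 H each → 10
  3 × C: 3 H each → 9
  1 × C: 1 H
  1 × C: no H
  Total hydrogens = 20.
Molecular formula: C10H20

C10H20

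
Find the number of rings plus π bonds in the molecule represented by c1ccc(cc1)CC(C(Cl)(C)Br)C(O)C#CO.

Molecular formula from the SMILES: C13H14BrClO2.
DoU = (2C + 2 + N − H − X)/2 = (2·13 + 2 + 0 − 14 − 2)/2 = 12/2 = 6.
(Structurally: 1 ring(s) + 5 π bond(s) = 6.)

6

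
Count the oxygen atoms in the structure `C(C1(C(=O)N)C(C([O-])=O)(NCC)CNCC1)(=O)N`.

4

The symbol for oxygen appears 4 times in the SMILES.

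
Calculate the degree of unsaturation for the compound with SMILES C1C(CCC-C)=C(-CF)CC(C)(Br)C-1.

2

Molecular formula from the SMILES: C12H20BrF.
DoU = (2C + 2 + N − H − X)/2 = (2·12 + 2 + 0 − 20 − 2)/2 = 4/2 = 2.
(Structurally: 1 ring(s) + 1 π bond(s) = 2.)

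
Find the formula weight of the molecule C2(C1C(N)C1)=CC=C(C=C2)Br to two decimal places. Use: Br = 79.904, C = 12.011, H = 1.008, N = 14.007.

212.09

Molecular formula: C9H10BrN.
M = 1×79.904 + 9×12.011 + 10×1.008 + 1×14.007 = 212.09 g/mol.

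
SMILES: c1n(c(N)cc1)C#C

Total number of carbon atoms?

6

The symbol for carbon appears 6 times in the SMILES. Lowercase c denotes aromatic carbon and counts toward C.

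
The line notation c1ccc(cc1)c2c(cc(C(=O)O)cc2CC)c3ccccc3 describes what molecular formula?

C21H18O2

Heavy atoms from the SMILES: 21 C, 2 O.
Implicit hydrogens by atom environment:
  12 × C (aromatic): 1 H each → 12
  6 × C (aromatic): no H
  1 × C: 3 H
  1 × C: 2 H
  1 × C: no H
  1 × O: 1 H
  1 × O: no H
  Total hydrogens = 18.
Molecular formula: C21H18O2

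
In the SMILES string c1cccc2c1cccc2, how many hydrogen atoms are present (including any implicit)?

Hydrogens are implicit in SMILES; fill each atom to its normal valence:
  8 × C (aromatic): 1 H each → 8
  2 × C (aromatic): no H
  Total hydrogens = 8.

8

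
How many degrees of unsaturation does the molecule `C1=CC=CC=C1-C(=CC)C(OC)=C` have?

Molecular formula from the SMILES: C12H14O.
DoU = (2C + 2 + N − H − X)/2 = (2·12 + 2 + 0 − 14 − 0)/2 = 12/2 = 6.
(Structurally: 1 ring(s) + 5 π bond(s) = 6.)

6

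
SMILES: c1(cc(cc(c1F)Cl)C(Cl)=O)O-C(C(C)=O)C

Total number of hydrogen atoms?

9

Hydrogens are implicit in SMILES; fill each atom to its normal valence:
  4 × C (aromatic): no H
  3 × O: no H
  2 × C: 3 H each → 6
  2 × C (aromatic): 1 H each → 2
  2 × C: no H
  2 × Cl: no H
  1 × C: 1 H
  1 × F: no H
  Total hydrogens = 9.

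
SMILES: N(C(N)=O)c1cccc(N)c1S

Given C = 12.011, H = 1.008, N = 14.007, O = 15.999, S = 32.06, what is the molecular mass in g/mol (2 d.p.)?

Molecular formula: C7H9N3OS.
M = 7×12.011 + 9×1.008 + 3×14.007 + 1×15.999 + 1×32.06 = 183.23 g/mol.

183.23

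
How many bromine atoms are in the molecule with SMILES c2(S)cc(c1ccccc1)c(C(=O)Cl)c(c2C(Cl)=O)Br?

1

The symbol for bromine appears 1 time in the SMILES.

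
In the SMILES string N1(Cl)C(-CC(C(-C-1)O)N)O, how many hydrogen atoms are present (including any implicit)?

11

Hydrogens are implicit in SMILES; fill each atom to its normal valence:
  3 × C: 1 H each → 3
  2 × C: 2 H each → 4
  2 × O: 1 H each → 2
  1 × Cl: no H
  1 × N: 2 H
  1 × N: no H
  Total hydrogens = 11.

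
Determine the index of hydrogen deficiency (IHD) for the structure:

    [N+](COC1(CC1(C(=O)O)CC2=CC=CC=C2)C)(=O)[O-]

Molecular formula from the SMILES: C13H15NO5.
DoU = (2C + 2 + N − H − X)/2 = (2·13 + 2 + 1 − 15 − 0)/2 = 14/2 = 7.
(Structurally: 2 ring(s) + 5 π bond(s) = 7.)

7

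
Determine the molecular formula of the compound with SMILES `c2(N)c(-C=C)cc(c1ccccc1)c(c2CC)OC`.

Heavy atoms from the SMILES: 17 C, 1 N, 1 O.
Implicit hydrogens by atom environment:
  6 × C (aromatic): 1 H each → 6
  6 × C (aromatic): no H
  2 × C: 3 H each → 6
  2 × C: 2 H each → 4
  1 × C: 1 H
  1 × N: 2 H
  1 × O: no H
  Total hydrogens = 19.
Molecular formula: C17H19NO

C17H19NO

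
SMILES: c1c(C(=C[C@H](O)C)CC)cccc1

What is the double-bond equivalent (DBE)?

Molecular formula from the SMILES: C12H16O.
DoU = (2C + 2 + N − H − X)/2 = (2·12 + 2 + 0 − 16 − 0)/2 = 10/2 = 5.
(Structurally: 1 ring(s) + 4 π bond(s) = 5.)

5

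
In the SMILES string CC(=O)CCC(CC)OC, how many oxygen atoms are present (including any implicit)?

The symbol for oxygen appears 2 times in the SMILES.

2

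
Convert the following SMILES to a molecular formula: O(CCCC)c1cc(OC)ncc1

C10H15NO2

Heavy atoms from the SMILES: 10 C, 1 N, 2 O.
Implicit hydrogens by atom environment:
  3 × C: 2 H each → 6
  3 × C (aromatic): 1 H each → 3
  2 × C: 3 H each → 6
  2 × C (aromatic): no H
  2 × O: no H
  1 × N (aromatic): no H
  Total hydrogens = 15.
Molecular formula: C10H15NO2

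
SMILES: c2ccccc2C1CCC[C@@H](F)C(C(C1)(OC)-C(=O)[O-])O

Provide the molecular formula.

Heavy atoms from the SMILES: 16 C, 1 F, 4 O.
Implicit hydrogens by atom environment:
  5 × C (aromatic): 1 H each → 5
  4 × C: 2 H each → 8
  3 × C: 1 H each → 3
  2 × C: no H
  2 × O: no H
  1 × C: 3 H
  1 × C (aromatic): no H
  1 × F: no H
  1 × O: 1 H
  1 × O (charge -1): no H
  Total hydrogens = 20.
Net charge -1.
Molecular formula: C16H20FO4-

C16H20FO4-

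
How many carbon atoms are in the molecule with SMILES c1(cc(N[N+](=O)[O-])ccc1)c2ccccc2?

12

The symbol for carbon appears 12 times in the SMILES. Lowercase c denotes aromatic carbon and counts toward C.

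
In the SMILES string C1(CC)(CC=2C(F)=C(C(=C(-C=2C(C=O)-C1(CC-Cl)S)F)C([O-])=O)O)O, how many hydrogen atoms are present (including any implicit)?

16

Hydrogens are implicit in SMILES; fill each atom to its normal valence:
  6 × C (aromatic): no H
  4 × C: 2 H each → 8
  3 × C: no H
  2 × C: 1 H each → 2
  2 × F: no H
  2 × O: 1 H each → 2
  2 × O: no H
  1 × C: 3 H
  1 × Cl: no H
  1 × O (charge -1): no H
  1 × S: 1 H
  Total hydrogens = 16.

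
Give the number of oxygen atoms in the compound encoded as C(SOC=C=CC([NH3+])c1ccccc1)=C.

The symbol for oxygen appears 1 time in the SMILES.

1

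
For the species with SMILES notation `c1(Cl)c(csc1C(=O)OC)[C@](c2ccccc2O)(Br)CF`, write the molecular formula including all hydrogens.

C14H11BrClFO3S

Heavy atoms from the SMILES: 1 Br, 14 C, 1 Cl, 1 F, 3 O, 1 S.
Implicit hydrogens by atom environment:
  5 × C (aromatic): 1 H each → 5
  5 × C (aromatic): no H
  2 × C: no H
  2 × O: no H
  1 × Br: no H
  1 × C: 3 H
  1 × C: 2 H
  1 × Cl: no H
  1 × F: no H
  1 × O: 1 H
  1 × S (aromatic): no H
  Total hydrogens = 11.
Molecular formula: C14H11BrClFO3S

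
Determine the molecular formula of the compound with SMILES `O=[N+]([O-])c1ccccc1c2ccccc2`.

C12H9NO2

Heavy atoms from the SMILES: 12 C, 1 N, 2 O.
Implicit hydrogens by atom environment:
  9 × C (aromatic): 1 H each → 9
  3 × C (aromatic): no H
  1 × N (charge +1): no H
  1 × O: no H
  1 × O (charge -1): no H
  Total hydrogens = 9.
Molecular formula: C12H9NO2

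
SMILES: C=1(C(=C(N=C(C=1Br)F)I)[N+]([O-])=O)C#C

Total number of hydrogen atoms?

1

Hydrogens are implicit in SMILES; fill each atom to its normal valence:
  5 × C (aromatic): no H
  1 × Br: no H
  1 × C: 1 H
  1 × C: no H
  1 × F: no H
  1 × I: no H
  1 × N (aromatic): no H
  1 × N (charge +1): no H
  1 × O: no H
  1 × O (charge -1): no H
  Total hydrogens = 1.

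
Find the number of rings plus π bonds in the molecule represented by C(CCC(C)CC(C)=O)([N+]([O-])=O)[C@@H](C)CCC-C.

2

Molecular formula from the SMILES: C14H27NO3.
DoU = (2C + 2 + N − H − X)/2 = (2·14 + 2 + 1 − 27 − 0)/2 = 4/2 = 2.
(Structurally: 0 ring(s) + 2 π bond(s) = 2.)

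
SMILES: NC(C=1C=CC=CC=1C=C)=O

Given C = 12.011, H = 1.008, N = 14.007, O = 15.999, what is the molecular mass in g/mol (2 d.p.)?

Molecular formula: C9H9NO.
M = 9×12.011 + 9×1.008 + 1×14.007 + 1×15.999 = 147.18 g/mol.

147.18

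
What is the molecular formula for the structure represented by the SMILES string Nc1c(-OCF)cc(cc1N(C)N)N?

C8H13FN4O

Heavy atoms from the SMILES: 8 C, 1 F, 4 N, 1 O.
Implicit hydrogens by atom environment:
  4 × C (aromatic): no H
  3 × N: 2 H each → 6
  2 × C (aromatic): 1 H each → 2
  1 × C: 3 H
  1 × C: 2 H
  1 × F: no H
  1 × N: no H
  1 × O: no H
  Total hydrogens = 13.
Molecular formula: C8H13FN4O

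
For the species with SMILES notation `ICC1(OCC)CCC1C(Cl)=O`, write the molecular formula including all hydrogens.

C8H12ClIO2

Heavy atoms from the SMILES: 8 C, 1 Cl, 1 I, 2 O.
Implicit hydrogens by atom environment:
  4 × C: 2 H each → 8
  2 × C: no H
  2 × O: no H
  1 × C: 3 H
  1 × C: 1 H
  1 × Cl: no H
  1 × I: no H
  Total hydrogens = 12.
Molecular formula: C8H12ClIO2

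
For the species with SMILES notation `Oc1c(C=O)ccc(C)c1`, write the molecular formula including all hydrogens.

Heavy atoms from the SMILES: 8 C, 2 O.
Implicit hydrogens by atom environment:
  3 × C (aromatic): 1 H each → 3
  3 × C (aromatic): no H
  1 × C: 3 H
  1 × C: 1 H
  1 × O: 1 H
  1 × O: no H
  Total hydrogens = 8.
Molecular formula: C8H8O2

C8H8O2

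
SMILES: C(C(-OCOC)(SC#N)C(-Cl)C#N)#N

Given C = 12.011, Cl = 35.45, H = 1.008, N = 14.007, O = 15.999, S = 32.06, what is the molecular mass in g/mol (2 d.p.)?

Molecular formula: C7H6ClN3O2S.
M = 7×12.011 + 1×35.45 + 6×1.008 + 3×14.007 + 2×15.999 + 1×32.06 = 231.65 g/mol.

231.65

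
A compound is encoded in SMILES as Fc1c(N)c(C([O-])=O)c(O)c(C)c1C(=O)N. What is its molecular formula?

Heavy atoms from the SMILES: 9 C, 1 F, 2 N, 4 O.
Implicit hydrogens by atom environment:
  6 × C (aromatic): no H
  2 × C: no H
  2 × N: 2 H each → 4
  2 × O: no H
  1 × C: 3 H
  1 × F: no H
  1 × O: 1 H
  1 × O (charge -1): no H
  Total hydrogens = 8.
Net charge -1.
Molecular formula: C9H8FN2O4-

C9H8FN2O4-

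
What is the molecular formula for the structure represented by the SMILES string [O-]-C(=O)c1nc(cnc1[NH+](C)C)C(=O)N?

Heavy atoms from the SMILES: 8 C, 4 N, 3 O.
Implicit hydrogens by atom environment:
  3 × C (aromatic): no H
  2 × C: 3 H each → 6
  2 × C: no H
  2 × N (aromatic): no H
  2 × O: no H
  1 × C (aromatic): 1 H
  1 × N: 2 H
  1 × N (charge +1): 1 H
  1 × O (charge -1): no H
  Total hydrogens = 10.
Molecular formula: C8H10N4O3

C8H10N4O3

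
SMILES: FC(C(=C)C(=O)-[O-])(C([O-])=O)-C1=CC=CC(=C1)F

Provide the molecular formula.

[C11H6F2O4]2-

Heavy atoms from the SMILES: 11 C, 2 F, 4 O.
Implicit hydrogens by atom environment:
  4 × C (aromatic): 1 H each → 4
  4 × C: no H
  2 × C (aromatic): no H
  2 × F: no H
  2 × O: no H
  2 × O (charge -1): no H
  1 × C: 2 H
  Total hydrogens = 6.
Net charge -2.
Molecular formula: [C11H6F2O4]2-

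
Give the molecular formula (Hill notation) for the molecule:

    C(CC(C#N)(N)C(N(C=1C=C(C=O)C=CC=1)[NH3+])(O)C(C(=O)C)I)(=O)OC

Heavy atoms from the SMILES: 16 C, 1 I, 4 N, 5 O.
Implicit hydrogens by atom environment:
  5 × C: no H
  4 × C (aromatic): 1 H each → 4
  4 × O: no H
  2 × C: 3 H each → 6
  2 × C: 1 H each → 2
  2 × C (aromatic): no H
  2 × N: no H
  1 × C: 2 H
  1 × I: no H
  1 × N (charge +1): 3 H
  1 × N: 2 H
  1 × O: 1 H
  Total hydrogens = 20.
Net charge +1.
Molecular formula: C16H20IN4O5+

C16H20IN4O5+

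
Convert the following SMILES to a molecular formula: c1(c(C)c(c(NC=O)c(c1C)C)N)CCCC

Heavy atoms from the SMILES: 14 C, 2 N, 1 O.
Implicit hydrogens by atom environment:
  6 × C (aromatic): no H
  4 × C: 3 H each → 12
  3 × C: 2 H each → 6
  1 × C: 1 H
  1 × N: 2 H
  1 × N: 1 H
  1 × O: no H
  Total hydrogens = 22.
Molecular formula: C14H22N2O

C14H22N2O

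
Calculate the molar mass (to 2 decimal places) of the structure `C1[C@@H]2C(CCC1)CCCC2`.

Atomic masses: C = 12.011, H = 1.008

138.25

Molecular formula: C10H18.
M = 10×12.011 + 18×1.008 = 138.25 g/mol.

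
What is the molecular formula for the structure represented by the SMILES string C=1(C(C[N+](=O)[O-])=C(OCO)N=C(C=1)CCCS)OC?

Heavy atoms from the SMILES: 11 C, 2 N, 5 O, 1 S.
Implicit hydrogens by atom environment:
  5 × C: 2 H each → 10
  4 × C (aromatic): no H
  3 × O: no H
  1 × C: 3 H
  1 × C (aromatic): 1 H
  1 × N (aromatic): no H
  1 × N (charge +1): no H
  1 × O: 1 H
  1 × O (charge -1): no H
  1 × S: 1 H
  Total hydrogens = 16.
Molecular formula: C11H16N2O5S

C11H16N2O5S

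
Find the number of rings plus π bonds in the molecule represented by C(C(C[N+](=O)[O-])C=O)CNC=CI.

3

Molecular formula from the SMILES: C7H11IN2O3.
DoU = (2C + 2 + N − H − X)/2 = (2·7 + 2 + 2 − 11 − 1)/2 = 6/2 = 3.
(Structurally: 0 ring(s) + 3 π bond(s) = 3.)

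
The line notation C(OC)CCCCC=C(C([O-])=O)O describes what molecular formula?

C9H15O4-

Heavy atoms from the SMILES: 9 C, 4 O.
Implicit hydrogens by atom environment:
  5 × C: 2 H each → 10
  2 × C: no H
  2 × O: no H
  1 × C: 3 H
  1 × C: 1 H
  1 × O: 1 H
  1 × O (charge -1): no H
  Total hydrogens = 15.
Net charge -1.
Molecular formula: C9H15O4-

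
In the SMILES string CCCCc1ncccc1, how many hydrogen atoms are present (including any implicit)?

13

Hydrogens are implicit in SMILES; fill each atom to its normal valence:
  4 × C (aromatic): 1 H each → 4
  3 × C: 2 H each → 6
  1 × C: 3 H
  1 × C (aromatic): no H
  1 × N (aromatic): no H
  Total hydrogens = 13.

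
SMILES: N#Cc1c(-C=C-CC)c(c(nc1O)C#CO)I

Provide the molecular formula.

C12H9IN2O2

Heavy atoms from the SMILES: 12 C, 1 I, 2 N, 2 O.
Implicit hydrogens by atom environment:
  5 × C (aromatic): no H
  3 × C: no H
  2 × C: 1 H each → 2
  2 × O: 1 H each → 2
  1 × C: 3 H
  1 × C: 2 H
  1 × I: no H
  1 × N (aromatic): no H
  1 × N: no H
  Total hydrogens = 9.
Molecular formula: C12H9IN2O2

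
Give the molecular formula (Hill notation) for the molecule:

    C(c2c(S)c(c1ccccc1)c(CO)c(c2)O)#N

Heavy atoms from the SMILES: 14 C, 1 N, 2 O, 1 S.
Implicit hydrogens by atom environment:
  6 × C (aromatic): 1 H each → 6
  6 × C (aromatic): no H
  2 × O: 1 H each → 2
  1 × C: 2 H
  1 × C: no H
  1 × N: no H
  1 × S: 1 H
  Total hydrogens = 11.
Molecular formula: C14H11NO2S

C14H11NO2S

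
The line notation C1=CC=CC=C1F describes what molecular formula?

C6H5F

Heavy atoms from the SMILES: 6 C, 1 F.
Implicit hydrogens by atom environment:
  5 × C (aromatic): 1 H each → 5
  1 × C (aromatic): no H
  1 × F: no H
  Total hydrogens = 5.
Molecular formula: C6H5F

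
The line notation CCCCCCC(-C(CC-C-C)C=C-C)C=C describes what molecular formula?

C17H32

Heavy atoms from the SMILES: 17 C.
Implicit hydrogens by atom environment:
  9 × C: 2 H each → 18
  5 × C: 1 H each → 5
  3 × C: 3 H each → 9
  Total hydrogens = 32.
Molecular formula: C17H32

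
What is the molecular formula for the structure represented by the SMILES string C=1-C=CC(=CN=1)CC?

Heavy atoms from the SMILES: 7 C, 1 N.
Implicit hydrogens by atom environment:
  4 × C (aromatic): 1 H each → 4
  1 × C: 3 H
  1 × C: 2 H
  1 × C (aromatic): no H
  1 × N (aromatic): no H
  Total hydrogens = 9.
Molecular formula: C7H9N

C7H9N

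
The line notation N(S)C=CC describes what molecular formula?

C3H7NS

Heavy atoms from the SMILES: 3 C, 1 N, 1 S.
Implicit hydrogens by atom environment:
  2 × C: 1 H each → 2
  1 × C: 3 H
  1 × N: 1 H
  1 × S: 1 H
  Total hydrogens = 7.
Molecular formula: C3H7NS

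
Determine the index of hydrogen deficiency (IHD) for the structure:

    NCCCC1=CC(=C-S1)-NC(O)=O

Molecular formula from the SMILES: C8H12N2O2S.
DoU = (2C + 2 + N − H − X)/2 = (2·8 + 2 + 2 − 12 − 0)/2 = 8/2 = 4.
(Structurally: 1 ring(s) + 3 π bond(s) = 4.)

4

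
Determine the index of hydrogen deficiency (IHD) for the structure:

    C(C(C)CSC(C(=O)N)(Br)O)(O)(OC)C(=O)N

2

Molecular formula from the SMILES: C8H15BrN2O5S.
DoU = (2C + 2 + N − H − X)/2 = (2·8 + 2 + 2 − 15 − 1)/2 = 4/2 = 2.
(Structurally: 0 ring(s) + 2 π bond(s) = 2.)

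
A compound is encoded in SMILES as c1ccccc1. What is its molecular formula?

Heavy atoms from the SMILES: 6 C.
Implicit hydrogens by atom environment:
  6 × C (aromatic): 1 H each → 6
  Total hydrogens = 6.
Molecular formula: C6H6

C6H6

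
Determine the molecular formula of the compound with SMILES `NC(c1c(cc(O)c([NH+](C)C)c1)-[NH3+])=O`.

[C9H15N3O2]2+

Heavy atoms from the SMILES: 9 C, 3 N, 2 O.
Implicit hydrogens by atom environment:
  4 × C (aromatic): no H
  2 × C: 3 H each → 6
  2 × C (aromatic): 1 H each → 2
  1 × C: no H
  1 × N (charge +1): 3 H
  1 × N: 2 H
  1 × N (charge +1): 1 H
  1 × O: 1 H
  1 × O: no H
  Total hydrogens = 15.
Net charge +2.
Molecular formula: [C9H15N3O2]2+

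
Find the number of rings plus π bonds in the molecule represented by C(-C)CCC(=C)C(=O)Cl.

Molecular formula from the SMILES: C7H11ClO.
DoU = (2C + 2 + N − H − X)/2 = (2·7 + 2 + 0 − 11 − 1)/2 = 4/2 = 2.
(Structurally: 0 ring(s) + 2 π bond(s) = 2.)

2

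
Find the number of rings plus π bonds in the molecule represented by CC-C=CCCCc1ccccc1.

5

Molecular formula from the SMILES: C13H18.
DoU = (2C + 2 + N − H − X)/2 = (2·13 + 2 + 0 − 18 − 0)/2 = 10/2 = 5.
(Structurally: 1 ring(s) + 4 π bond(s) = 5.)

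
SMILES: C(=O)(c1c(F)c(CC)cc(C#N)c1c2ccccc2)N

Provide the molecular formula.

Heavy atoms from the SMILES: 16 C, 1 F, 2 N, 1 O.
Implicit hydrogens by atom environment:
  6 × C (aromatic): 1 H each → 6
  6 × C (aromatic): no H
  2 × C: no H
  1 × C: 3 H
  1 × C: 2 H
  1 × F: no H
  1 × N: 2 H
  1 × N: no H
  1 × O: no H
  Total hydrogens = 13.
Molecular formula: C16H13FN2O

C16H13FN2O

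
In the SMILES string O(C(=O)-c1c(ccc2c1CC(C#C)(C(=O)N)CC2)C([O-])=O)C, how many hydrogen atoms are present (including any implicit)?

Hydrogens are implicit in SMILES; fill each atom to its normal valence:
  5 × C: no H
  4 × C (aromatic): no H
  4 × O: no H
  3 × C: 2 H each → 6
  2 × C (aromatic): 1 H each → 2
  1 × C: 3 H
  1 × C: 1 H
  1 × N: 2 H
  1 × O (charge -1): no H
  Total hydrogens = 14.

14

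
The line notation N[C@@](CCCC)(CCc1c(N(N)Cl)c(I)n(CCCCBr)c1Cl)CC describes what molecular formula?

C17H30BrCl2IN4

Heavy atoms from the SMILES: 1 Br, 17 C, 2 Cl, 1 I, 4 N.
Implicit hydrogens by atom environment:
  10 × C: 2 H each → 20
  4 × C (aromatic): no H
  2 × C: 3 H each → 6
  2 × Cl: no H
  2 × N: 2 H each → 4
  1 × Br: no H
  1 × C: no H
  1 × I: no H
  1 × N (aromatic): no H
  1 × N: no H
  Total hydrogens = 30.
Molecular formula: C17H30BrCl2IN4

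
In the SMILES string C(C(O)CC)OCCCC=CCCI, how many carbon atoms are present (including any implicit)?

The symbol for carbon appears 11 times in the SMILES.

11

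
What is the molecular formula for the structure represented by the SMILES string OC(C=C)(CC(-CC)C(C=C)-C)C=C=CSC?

Heavy atoms from the SMILES: 15 C, 1 O, 1 S.
Implicit hydrogens by atom environment:
  6 × C: 1 H each → 6
  4 × C: 2 H each → 8
  3 × C: 3 H each → 9
  2 × C: no H
  1 × O: 1 H
  1 × S: no H
  Total hydrogens = 24.
Molecular formula: C15H24OS

C15H24OS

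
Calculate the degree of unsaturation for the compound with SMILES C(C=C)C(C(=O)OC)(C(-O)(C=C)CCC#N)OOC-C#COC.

7

Molecular formula from the SMILES: C16H21NO6.
DoU = (2C + 2 + N − H − X)/2 = (2·16 + 2 + 1 − 21 − 0)/2 = 14/2 = 7.
(Structurally: 0 ring(s) + 7 π bond(s) = 7.)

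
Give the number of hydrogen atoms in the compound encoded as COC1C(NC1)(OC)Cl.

10

Hydrogens are implicit in SMILES; fill each atom to its normal valence:
  2 × C: 3 H each → 6
  2 × O: no H
  1 × C: 2 H
  1 × C: 1 H
  1 × C: no H
  1 × Cl: no H
  1 × N: 1 H
  Total hydrogens = 10.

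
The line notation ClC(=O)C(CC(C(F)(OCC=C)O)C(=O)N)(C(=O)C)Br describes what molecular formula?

Heavy atoms from the SMILES: 1 Br, 11 C, 1 Cl, 1 F, 1 N, 5 O.
Implicit hydrogens by atom environment:
  5 × C: no H
  4 × O: no H
  3 × C: 2 H each → 6
  2 × C: 1 H each → 2
  1 × Br: no H
  1 × C: 3 H
  1 × Cl: no H
  1 × F: no H
  1 × N: 2 H
  1 × O: 1 H
  Total hydrogens = 14.
Molecular formula: C11H14BrClFNO5

C11H14BrClFNO5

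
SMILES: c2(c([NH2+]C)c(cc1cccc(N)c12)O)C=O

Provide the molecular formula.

C12H13N2O2+

Heavy atoms from the SMILES: 12 C, 2 N, 2 O.
Implicit hydrogens by atom environment:
  6 × C (aromatic): no H
  4 × C (aromatic): 1 H each → 4
  1 × C: 3 H
  1 × C: 1 H
  1 × N: 2 H
  1 × N (charge +1): 2 H
  1 × O: 1 H
  1 × O: no H
  Total hydrogens = 13.
Net charge +1.
Molecular formula: C12H13N2O2+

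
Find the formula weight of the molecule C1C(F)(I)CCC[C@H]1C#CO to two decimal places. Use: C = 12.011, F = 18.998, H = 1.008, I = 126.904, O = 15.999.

Molecular formula: C8H10FIO.
M = 8×12.011 + 1×18.998 + 10×1.008 + 1×126.904 + 1×15.999 = 268.07 g/mol.

268.07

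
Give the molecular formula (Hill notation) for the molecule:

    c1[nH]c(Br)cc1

C4H4BrN

Heavy atoms from the SMILES: 1 Br, 4 C, 1 N.
Implicit hydrogens by atom environment:
  3 × C (aromatic): 1 H each → 3
  1 × Br: no H
  1 × C (aromatic): no H
  1 × N (aromatic): 1 H
  Total hydrogens = 4.
Molecular formula: C4H4BrN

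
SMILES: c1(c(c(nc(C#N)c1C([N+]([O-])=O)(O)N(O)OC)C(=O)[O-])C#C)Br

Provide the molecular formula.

Heavy atoms from the SMILES: 1 Br, 11 C, 4 N, 7 O.
Implicit hydrogens by atom environment:
  5 × C (aromatic): no H
  4 × C: no H
  3 × O: no H
  2 × N: no H
  2 × O: 1 H each → 2
  2 × O (charge -1): no H
  1 × Br: no H
  1 × C: 3 H
  1 × C: 1 H
  1 × N (aromatic): no H
  1 × N (charge +1): no H
  Total hydrogens = 6.
Net charge -1.
Molecular formula: C11H6BrN4O7-

C11H6BrN4O7-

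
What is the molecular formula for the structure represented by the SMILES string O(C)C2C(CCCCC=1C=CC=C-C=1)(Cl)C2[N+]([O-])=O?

C14H18ClNO3

Heavy atoms from the SMILES: 14 C, 1 Cl, 1 N, 3 O.
Implicit hydrogens by atom environment:
  5 × C (aromatic): 1 H each → 5
  4 × C: 2 H each → 8
  2 × C: 1 H each → 2
  2 × O: no H
  1 × C: 3 H
  1 × C: no H
  1 × C (aromatic): no H
  1 × Cl: no H
  1 × N (charge +1): no H
  1 × O (charge -1): no H
  Total hydrogens = 18.
Molecular formula: C14H18ClNO3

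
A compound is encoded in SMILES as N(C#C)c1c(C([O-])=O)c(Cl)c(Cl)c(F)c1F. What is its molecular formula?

Heavy atoms from the SMILES: 9 C, 2 Cl, 2 F, 1 N, 2 O.
Implicit hydrogens by atom environment:
  6 × C (aromatic): no H
  2 × C: no H
  2 × Cl: no H
  2 × F: no H
  1 × C: 1 H
  1 × N: 1 H
  1 × O: no H
  1 × O (charge -1): no H
  Total hydrogens = 2.
Net charge -1.
Molecular formula: C9H2Cl2F2NO2-

C9H2Cl2F2NO2-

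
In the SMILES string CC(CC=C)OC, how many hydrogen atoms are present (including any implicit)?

12

Hydrogens are implicit in SMILES; fill each atom to its normal valence:
  2 × C: 3 H each → 6
  2 × C: 2 H each → 4
  2 × C: 1 H each → 2
  1 × O: no H
  Total hydrogens = 12.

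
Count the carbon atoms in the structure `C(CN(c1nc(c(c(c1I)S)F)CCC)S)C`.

The symbol for carbon appears 11 times in the SMILES. Lowercase c denotes aromatic carbon and counts toward C.

11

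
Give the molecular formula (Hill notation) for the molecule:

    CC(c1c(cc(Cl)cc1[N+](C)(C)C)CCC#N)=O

C14H18ClN2O+

Heavy atoms from the SMILES: 14 C, 1 Cl, 2 N, 1 O.
Implicit hydrogens by atom environment:
  4 × C: 3 H each → 12
  4 × C (aromatic): no H
  2 × C: 2 H each → 4
  2 × C (aromatic): 1 H each → 2
  2 × C: no H
  1 × Cl: no H
  1 × N (charge +1): no H
  1 × N: no H
  1 × O: no H
  Total hydrogens = 18.
Net charge +1.
Molecular formula: C14H18ClN2O+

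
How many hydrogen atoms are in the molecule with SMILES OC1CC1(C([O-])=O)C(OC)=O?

Hydrogens are implicit in SMILES; fill each atom to its normal valence:
  3 × C: no H
  3 × O: no H
  1 × C: 3 H
  1 × C: 2 H
  1 × C: 1 H
  1 × O: 1 H
  1 × O (charge -1): no H
  Total hydrogens = 7.

7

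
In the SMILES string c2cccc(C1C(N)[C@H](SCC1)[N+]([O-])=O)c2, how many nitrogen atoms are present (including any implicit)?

2

The symbol for nitrogen appears 2 times in the SMILES.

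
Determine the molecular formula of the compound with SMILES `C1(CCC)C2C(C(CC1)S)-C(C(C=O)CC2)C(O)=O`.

C15H24O3S

Heavy atoms from the SMILES: 15 C, 3 O, 1 S.
Implicit hydrogens by atom environment:
  7 × C: 1 H each → 7
  6 × C: 2 H each → 12
  2 × O: no H
  1 × C: 3 H
  1 × C: no H
  1 × O: 1 H
  1 × S: 1 H
  Total hydrogens = 24.
Molecular formula: C15H24O3S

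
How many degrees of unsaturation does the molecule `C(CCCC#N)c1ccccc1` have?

6

Molecular formula from the SMILES: C11H13N.
DoU = (2C + 2 + N − H − X)/2 = (2·11 + 2 + 1 − 13 − 0)/2 = 12/2 = 6.
(Structurally: 1 ring(s) + 5 π bond(s) = 6.)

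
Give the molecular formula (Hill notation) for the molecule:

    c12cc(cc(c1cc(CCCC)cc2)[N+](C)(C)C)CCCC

Heavy atoms from the SMILES: 21 C, 1 N.
Implicit hydrogens by atom environment:
  6 × C: 2 H each → 12
  5 × C: 3 H each → 15
  5 × C (aromatic): 1 H each → 5
  5 × C (aromatic): no H
  1 × N (charge +1): no H
  Total hydrogens = 32.
Net charge +1.
Molecular formula: C21H32N+

C21H32N+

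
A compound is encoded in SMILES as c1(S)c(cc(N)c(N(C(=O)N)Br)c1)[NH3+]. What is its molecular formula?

C7H10BrN4OS+

Heavy atoms from the SMILES: 1 Br, 7 C, 4 N, 1 O, 1 S.
Implicit hydrogens by atom environment:
  4 × C (aromatic): no H
  2 × C (aromatic): 1 H each → 2
  2 × N: 2 H each → 4
  1 × Br: no H
  1 × C: no H
  1 × N (charge +1): 3 H
  1 × N: no H
  1 × O: no H
  1 × S: 1 H
  Total hydrogens = 10.
Net charge +1.
Molecular formula: C7H10BrN4OS+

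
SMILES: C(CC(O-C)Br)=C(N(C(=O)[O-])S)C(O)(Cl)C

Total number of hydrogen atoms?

12

Hydrogens are implicit in SMILES; fill each atom to its normal valence:
  3 × C: no H
  2 × C: 3 H each → 6
  2 × C: 1 H each → 2
  2 × O: no H
  1 × Br: no H
  1 × C: 2 H
  1 × Cl: no H
  1 × N: no H
  1 × O: 1 H
  1 × O (charge -1): no H
  1 × S: 1 H
  Total hydrogens = 12.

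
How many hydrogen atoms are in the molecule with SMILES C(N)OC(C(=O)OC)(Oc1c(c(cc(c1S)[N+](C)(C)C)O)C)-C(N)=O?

Hydrogens are implicit in SMILES; fill each atom to its normal valence:
  5 × C: 3 H each → 15
  5 × C (aromatic): no H
  5 × O: no H
  3 × C: no H
  2 × N: 2 H each → 4
  1 × C: 2 H
  1 × C (aromatic): 1 H
  1 × N (charge +1): no H
  1 × O: 1 H
  1 × S: 1 H
  Total hydrogens = 24.

24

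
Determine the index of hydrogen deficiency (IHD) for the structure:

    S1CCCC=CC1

Molecular formula from the SMILES: C6H10S.
DoU = (2C + 2 + N − H − X)/2 = (2·6 + 2 + 0 − 10 − 0)/2 = 4/2 = 2.
(Structurally: 1 ring(s) + 1 π bond(s) = 2.)

2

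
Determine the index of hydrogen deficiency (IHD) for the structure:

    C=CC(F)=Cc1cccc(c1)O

6

Molecular formula from the SMILES: C10H9FO.
DoU = (2C + 2 + N − H − X)/2 = (2·10 + 2 + 0 − 9 − 1)/2 = 12/2 = 6.
(Structurally: 1 ring(s) + 5 π bond(s) = 6.)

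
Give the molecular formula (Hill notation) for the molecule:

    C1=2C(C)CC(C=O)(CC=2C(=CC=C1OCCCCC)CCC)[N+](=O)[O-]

C20H29NO4

Heavy atoms from the SMILES: 20 C, 1 N, 4 O.
Implicit hydrogens by atom environment:
  8 × C: 2 H each → 16
  4 × C (aromatic): no H
  3 × C: 3 H each → 9
  3 × O: no H
  2 × C (aromatic): 1 H each → 2
  2 × C: 1 H each → 2
  1 × C: no H
  1 × N (charge +1): no H
  1 × O (charge -1): no H
  Total hydrogens = 29.
Molecular formula: C20H29NO4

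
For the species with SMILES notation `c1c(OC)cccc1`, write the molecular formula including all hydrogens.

Heavy atoms from the SMILES: 7 C, 1 O.
Implicit hydrogens by atom environment:
  5 × C (aromatic): 1 H each → 5
  1 × C: 3 H
  1 × C (aromatic): no H
  1 × O: no H
  Total hydrogens = 8.
Molecular formula: C7H8O

C7H8O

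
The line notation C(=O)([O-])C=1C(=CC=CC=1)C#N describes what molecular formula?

Heavy atoms from the SMILES: 8 C, 1 N, 2 O.
Implicit hydrogens by atom environment:
  4 × C (aromatic): 1 H each → 4
  2 × C (aromatic): no H
  2 × C: no H
  1 × N: no H
  1 × O: no H
  1 × O (charge -1): no H
  Total hydrogens = 4.
Net charge -1.
Molecular formula: C8H4NO2-

C8H4NO2-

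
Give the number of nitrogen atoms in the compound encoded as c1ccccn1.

1

The symbol for nitrogen appears 1 time in the SMILES.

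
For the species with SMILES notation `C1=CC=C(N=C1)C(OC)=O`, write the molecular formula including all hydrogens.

Heavy atoms from the SMILES: 7 C, 1 N, 2 O.
Implicit hydrogens by atom environment:
  4 × C (aromatic): 1 H each → 4
  2 × O: no H
  1 × C: 3 H
  1 × C (aromatic): no H
  1 × C: no H
  1 × N (aromatic): no H
  Total hydrogens = 7.
Molecular formula: C7H7NO2

C7H7NO2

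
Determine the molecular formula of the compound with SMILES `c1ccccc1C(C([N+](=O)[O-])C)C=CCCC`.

Heavy atoms from the SMILES: 14 C, 1 N, 2 O.
Implicit hydrogens by atom environment:
  5 × C (aromatic): 1 H each → 5
  4 × C: 1 H each → 4
  2 × C: 3 H each → 6
  2 × C: 2 H each → 4
  1 × C (aromatic): no H
  1 × N (charge +1): no H
  1 × O: no H
  1 × O (charge -1): no H
  Total hydrogens = 19.
Molecular formula: C14H19NO2

C14H19NO2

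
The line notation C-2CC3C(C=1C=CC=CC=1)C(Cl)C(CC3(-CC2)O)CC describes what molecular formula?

Heavy atoms from the SMILES: 18 C, 1 Cl, 1 O.
Implicit hydrogens by atom environment:
  6 × C: 2 H each → 12
  5 × C (aromatic): 1 H each → 5
  4 × C: 1 H each → 4
  1 × C: 3 H
  1 × C: no H
  1 × C (aromatic): no H
  1 × Cl: no H
  1 × O: 1 H
  Total hydrogens = 25.
Molecular formula: C18H25ClO

C18H25ClO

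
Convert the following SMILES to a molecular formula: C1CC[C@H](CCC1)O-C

C8H16O

Heavy atoms from the SMILES: 8 C, 1 O.
Implicit hydrogens by atom environment:
  6 × C: 2 H each → 12
  1 × C: 3 H
  1 × C: 1 H
  1 × O: no H
  Total hydrogens = 16.
Molecular formula: C8H16O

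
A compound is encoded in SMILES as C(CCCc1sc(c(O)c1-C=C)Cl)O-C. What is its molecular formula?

Heavy atoms from the SMILES: 11 C, 1 Cl, 2 O, 1 S.
Implicit hydrogens by atom environment:
  5 × C: 2 H each → 10
  4 × C (aromatic): no H
  1 × C: 3 H
  1 × C: 1 H
  1 × Cl: no H
  1 × O: 1 H
  1 × O: no H
  1 × S (aromatic): no H
  Total hydrogens = 15.
Molecular formula: C11H15ClO2S

C11H15ClO2S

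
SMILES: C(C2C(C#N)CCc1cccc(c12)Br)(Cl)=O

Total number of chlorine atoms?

1

The symbol for chlorine appears 1 time in the SMILES.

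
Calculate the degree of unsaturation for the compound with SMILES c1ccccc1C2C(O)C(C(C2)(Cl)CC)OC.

Molecular formula from the SMILES: C14H19ClO2.
DoU = (2C + 2 + N − H − X)/2 = (2·14 + 2 + 0 − 19 − 1)/2 = 10/2 = 5.
(Structurally: 2 ring(s) + 3 π bond(s) = 5.)

5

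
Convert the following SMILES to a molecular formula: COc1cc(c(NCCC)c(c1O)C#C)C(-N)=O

Heavy atoms from the SMILES: 13 C, 2 N, 3 O.
Implicit hydrogens by atom environment:
  5 × C (aromatic): no H
  2 × C: 3 H each → 6
  2 × C: 2 H each → 4
  2 × C: no H
  2 × O: no H
  1 × C (aromatic): 1 H
  1 × C: 1 H
  1 × N: 2 H
  1 × N: 1 H
  1 × O: 1 H
  Total hydrogens = 16.
Molecular formula: C13H16N2O3

C13H16N2O3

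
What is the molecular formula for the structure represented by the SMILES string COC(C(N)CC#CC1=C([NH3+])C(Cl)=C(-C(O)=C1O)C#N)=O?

C13H13ClN3O4+

Heavy atoms from the SMILES: 13 C, 1 Cl, 3 N, 4 O.
Implicit hydrogens by atom environment:
  6 × C (aromatic): no H
  4 × C: no H
  2 × O: 1 H each → 2
  2 × O: no H
  1 × C: 3 H
  1 × C: 2 H
  1 × C: 1 H
  1 × Cl: no H
  1 × N (charge +1): 3 H
  1 × N: 2 H
  1 × N: no H
  Total hydrogens = 13.
Net charge +1.
Molecular formula: C13H13ClN3O4+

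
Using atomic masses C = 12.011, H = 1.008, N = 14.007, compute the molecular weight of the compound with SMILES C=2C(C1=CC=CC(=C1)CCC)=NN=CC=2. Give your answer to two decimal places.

198.27

Molecular formula: C13H14N2.
M = 13×12.011 + 14×1.008 + 2×14.007 = 198.27 g/mol.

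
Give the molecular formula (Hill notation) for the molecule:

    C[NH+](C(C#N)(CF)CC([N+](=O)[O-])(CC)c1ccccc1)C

C15H21FN3O2+

Heavy atoms from the SMILES: 15 C, 1 F, 3 N, 2 O.
Implicit hydrogens by atom environment:
  5 × C (aromatic): 1 H each → 5
  3 × C: 3 H each → 9
  3 × C: 2 H each → 6
  3 × C: no H
  1 × C (aromatic): no H
  1 × F: no H
  1 × N (charge +1): 1 H
  1 × N: no H
  1 × N (charge +1): no H
  1 × O: no H
  1 × O (charge -1): no H
  Total hydrogens = 21.
Net charge +1.
Molecular formula: C15H21FN3O2+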